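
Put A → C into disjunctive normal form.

A → C
≡ ¬A ∨ C

¬A ∨ C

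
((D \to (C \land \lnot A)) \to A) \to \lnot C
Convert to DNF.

((D \to (C \land \lnot A)) \to A) \to \lnot C
≡ \lnot ((D \to (C \land \lnot A)) \to A) \lor \lnot C   [eliminate \to]
≡ \lnot (\lnot (D \to (C \land \lnot A)) \lor A) \lor \lnot C   [eliminate \to]
≡ \lnot (\lnot (\lnot D \lor (C \land \lnot A)) \lor A) \lor \lnot C   [eliminate \to]
≡ (\lnot \lnot (\lnot D \lor (C \land \lnot A)) \land \lnot A) \lor \lnot C   [De Morgan]
≡ ((\lnot D \lor (C \land \lnot A)) \land \lnot A) \lor \lnot C   [double negation]
≡ (\lnot D \land \lnot A) \lor (C \land \lnot A \land \lnot A) \lor \lnot C   [distribute \land over \lor]
≡ (\lnot D \land \lnot A) \lor (C \land \lnot A) \lor \lnot C   [simplify]

(\lnot D \land \lnot A) \lor (C \land \lnot A) \lor \lnot C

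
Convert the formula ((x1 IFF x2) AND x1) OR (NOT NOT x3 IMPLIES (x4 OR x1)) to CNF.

x1 OR NOT x3 OR x4

((x1 IFF x2) AND x1) OR (NOT NOT x3 IMPLIES (x4 OR x1))
⇔ ((x1 IMPLIES x2) AND (x2 IMPLIES x1) AND x1) OR (NOT NOT x3 IMPLIES (x4 OR x1))
⇔ ((NOT x1 OR x2) AND (x2 IMPLIES x1) AND x1) OR (NOT NOT x3 IMPLIES (x4 OR x1))
⇔ ((NOT x1 OR x2) AND (NOT x2 OR x1) AND x1) OR (NOT NOT x3 IMPLIES (x4 OR x1))
⇔ ((NOT x1 OR x2) AND (NOT x2 OR x1) AND x1) OR NOT NOT NOT x3 OR x4 OR x1
⇔ ((NOT x1 OR x2) AND (NOT x2 OR x1) AND x1) OR NOT x3 OR x4 OR x1
⇔ (NOT x1 OR x2 OR NOT x3 OR x4 OR x1) AND (NOT x2 OR x1 OR NOT x3 OR x4 OR x1) AND (x1 OR NOT x3 OR x4 OR x1)
⇔ x1 OR NOT x3 OR x4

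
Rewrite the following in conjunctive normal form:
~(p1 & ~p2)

~p1 | p2

~(p1 & ~p2)
≡ ~p1 | ~~p2   [De Morgan]
≡ ~p1 | p2   [double negation]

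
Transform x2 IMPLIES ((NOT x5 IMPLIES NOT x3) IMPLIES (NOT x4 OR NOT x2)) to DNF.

NOT x2 OR (NOT x5 AND x3) OR NOT x4

x2 IMPLIES ((NOT x5 IMPLIES NOT x3) IMPLIES (NOT x4 OR NOT x2))
≡ NOT x2 OR ((NOT x5 IMPLIES NOT x3) IMPLIES (NOT x4 OR NOT x2))
≡ NOT x2 OR NOT (NOT x5 IMPLIES NOT x3) OR NOT x4 OR NOT x2
≡ NOT x2 OR NOT (NOT NOT x5 OR NOT x3) OR NOT x4 OR NOT x2
≡ NOT x2 OR (NOT NOT NOT x5 AND NOT NOT x3) OR NOT x4 OR NOT x2
≡ NOT x2 OR (NOT x5 AND NOT NOT x3) OR NOT x4 OR NOT x2
≡ NOT x2 OR (NOT x5 AND x3) OR NOT x4 OR NOT x2
≡ NOT x2 OR (NOT x5 AND x3) OR NOT x4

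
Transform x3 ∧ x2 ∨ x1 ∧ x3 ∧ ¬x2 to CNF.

x3 ∧ x2 ∨ x1 ∧ x3 ∧ ¬x2
≡ (x3 ∨ x1) ∧ (x3 ∨ x3) ∧ (x3 ∨ ¬x2) ∧ (x2 ∨ x1) ∧ (x2 ∨ x3) ∧ (x2 ∨ ¬x2)   [distribute ∨ over ∧]
≡ x3 ∧ (x2 ∨ x1)   [simplify]

x3 ∧ (x2 ∨ x1)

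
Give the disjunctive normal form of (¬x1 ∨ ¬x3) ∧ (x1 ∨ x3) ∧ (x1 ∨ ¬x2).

(¬x1 ∨ ¬x3) ∧ (x1 ∨ x3) ∧ (x1 ∨ ¬x2)
⇔ ¬x1 ∧ x1 ∧ x1 ∨ ¬x1 ∧ x1 ∧ ¬x2 ∨ ¬x1 ∧ x3 ∧ x1 ∨ ¬x1 ∧ x3 ∧ ¬x2 ∨ ¬x3 ∧ x1 ∧ x1 ∨ ¬x3 ∧ x1 ∧ ¬x2 ∨ ¬x3 ∧ x3 ∧ x1 ∨ ¬x3 ∧ x3 ∧ ¬x2   [distribute ∧ over ∨]
⇔ ¬x1 ∧ x3 ∧ ¬x2 ∨ ¬x3 ∧ x1   [simplify]

¬x1 ∧ x3 ∧ ¬x2 ∨ ¬x3 ∧ x1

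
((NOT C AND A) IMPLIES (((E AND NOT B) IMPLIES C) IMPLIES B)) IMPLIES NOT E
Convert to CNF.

(NOT C OR NOT E) AND (A OR NOT E) AND (NOT E OR B OR C) AND (NOT B OR NOT E)

((NOT C AND A) IMPLIES (((E AND NOT B) IMPLIES C) IMPLIES B)) IMPLIES NOT E
≡ NOT ((NOT C AND A) IMPLIES (((E AND NOT B) IMPLIES C) IMPLIES B)) OR NOT E   (eliminate IMPLIES)
≡ NOT (NOT (NOT C AND A) OR (((E AND NOT B) IMPLIES C) IMPLIES B)) OR NOT E   (eliminate IMPLIES)
≡ NOT (NOT (NOT C AND A) OR NOT ((E AND NOT B) IMPLIES C) OR B) OR NOT E   (eliminate IMPLIES)
≡ NOT (NOT (NOT C AND A) OR NOT (NOT (E AND NOT B) OR C) OR B) OR NOT E   (eliminate IMPLIES)
≡ (NOT NOT (NOT C AND A) AND NOT NOT (NOT (E AND NOT B) OR C) AND NOT B) OR NOT E   (De Morgan)
≡ (NOT C AND A AND NOT NOT (NOT (E AND NOT B) OR C) AND NOT B) OR NOT E   (double negation)
≡ (NOT C AND A AND (NOT (E AND NOT B) OR C) AND NOT B) OR NOT E   (double negation)
≡ (NOT C AND A AND (NOT E OR NOT NOT B OR C) AND NOT B) OR NOT E   (De Morgan)
≡ (NOT C AND A AND (NOT E OR B OR C) AND NOT B) OR NOT E   (double negation)
≡ (NOT C OR NOT E) AND (A OR NOT E) AND (NOT E OR B OR C OR NOT E) AND (NOT B OR NOT E)   (distribute OR over AND)
≡ (NOT C OR NOT E) AND (A OR NOT E) AND (NOT E OR B OR C) AND (NOT B OR NOT E)   (simplify)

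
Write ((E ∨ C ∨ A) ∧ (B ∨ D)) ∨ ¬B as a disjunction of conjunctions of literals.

((E ∨ C ∨ A) ∧ (B ∨ D)) ∨ ¬B
⇔ (E ∧ B) ∨ (E ∧ D) ∨ (C ∧ B) ∨ (C ∧ D) ∨ (A ∧ B) ∨ (A ∧ D) ∨ ¬B   — distribute ∧ over ∨

(E ∧ B) ∨ (E ∧ D) ∨ (C ∧ B) ∨ (C ∧ D) ∨ (A ∧ B) ∨ (A ∧ D) ∨ ¬B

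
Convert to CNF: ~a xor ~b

(~a | ~b) & (a | b)

~a xor ~b
⇔ (~a | ~b) & ~(~a & ~b)   (expand xor)
⇔ (~a | ~b) & (~~a | ~~b)   (De Morgan)
⇔ (~a | ~b) & (a | ~~b)   (double negation)
⇔ (~a | ~b) & (a | b)   (double negation)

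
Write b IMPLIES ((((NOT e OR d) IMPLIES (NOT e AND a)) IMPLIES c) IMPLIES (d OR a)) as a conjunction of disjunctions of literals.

(NOT b OR e OR a OR d) AND (NOT b OR NOT c OR d OR a)

b IMPLIES ((((NOT e OR d) IMPLIES (NOT e AND a)) IMPLIES c) IMPLIES (d OR a))
≡ NOT b OR ((((NOT e OR d) IMPLIES (NOT e AND a)) IMPLIES c) IMPLIES (d OR a))   [eliminate IMPLIES]
≡ NOT b OR NOT (((NOT e OR d) IMPLIES (NOT e AND a)) IMPLIES c) OR d OR a   [eliminate IMPLIES]
≡ NOT b OR NOT (NOT ((NOT e OR d) IMPLIES (NOT e AND a)) OR c) OR d OR a   [eliminate IMPLIES]
≡ NOT b OR NOT (NOT (NOT (NOT e OR d) OR (NOT e AND a)) OR c) OR d OR a   [eliminate IMPLIES]
≡ NOT b OR (NOT NOT (NOT (NOT e OR d) OR (NOT e AND a)) AND NOT c) OR d OR a   [De Morgan]
≡ NOT b OR ((NOT (NOT e OR d) OR (NOT e AND a)) AND NOT c) OR d OR a   [double negation]
≡ NOT b OR (((NOT NOT e AND NOT d) OR (NOT e AND a)) AND NOT c) OR d OR a   [De Morgan]
≡ NOT b OR (((e AND NOT d) OR (NOT e AND a)) AND NOT c) OR d OR a   [double negation]
≡ (NOT b OR e OR NOT e OR d OR a) AND (NOT b OR e OR a OR d OR a) AND (NOT b OR NOT d OR NOT e OR d OR a) AND (NOT b OR NOT d OR a OR d OR a) AND (NOT b OR NOT c OR d OR a)   [distribute OR over AND]
≡ (NOT b OR e OR a OR d) AND (NOT b OR NOT c OR d OR a)   [simplify]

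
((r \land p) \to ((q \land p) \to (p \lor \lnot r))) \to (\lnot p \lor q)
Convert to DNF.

((r \land p) \to ((q \land p) \to (p \lor \lnot r))) \to (\lnot p \lor q)
⇔ \lnot ((r \land p) \to ((q \land p) \to (p \lor \lnot r))) \lor \lnot p \lor q   — eliminate \to
⇔ \lnot (\lnot (r \land p) \lor ((q \land p) \to (p \lor \lnot r))) \lor \lnot p \lor q   — eliminate \to
⇔ \lnot (\lnot (r \land p) \lor \lnot (q \land p) \lor p \lor \lnot r) \lor \lnot p \lor q   — eliminate \to
⇔ (\lnot \lnot (r \land p) \land \lnot \lnot (q \land p) \land \lnot p \land \lnot \lnot r) \lor \lnot p \lor q   — De Morgan
⇔ (r \land p \land \lnot \lnot (q \land p) \land \lnot p \land \lnot \lnot r) \lor \lnot p \lor q   — double negation
⇔ (r \land p \land q \land p \land \lnot p \land \lnot \lnot r) \lor \lnot p \lor q   — double negation
⇔ (r \land p \land q \land p \land \lnot p \land r) \lor \lnot p \lor q   — double negation
⇔ \lnot p \lor q   — simplify

\lnot p \lor q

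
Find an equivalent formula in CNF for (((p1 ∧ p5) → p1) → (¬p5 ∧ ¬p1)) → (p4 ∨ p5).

(((p1 ∧ p5) → p1) → (¬p5 ∧ ¬p1)) → (p4 ∨ p5)
= ¬(((p1 ∧ p5) → p1) → (¬p5 ∧ ¬p1)) ∨ p4 ∨ p5   [eliminate →]
= ¬(¬((p1 ∧ p5) → p1) ∨ (¬p5 ∧ ¬p1)) ∨ p4 ∨ p5   [eliminate →]
= ¬(¬(¬(p1 ∧ p5) ∨ p1) ∨ (¬p5 ∧ ¬p1)) ∨ p4 ∨ p5   [eliminate →]
= (¬¬(¬(p1 ∧ p5) ∨ p1) ∧ ¬(¬p5 ∧ ¬p1)) ∨ p4 ∨ p5   [De Morgan]
= ((¬(p1 ∧ p5) ∨ p1) ∧ ¬(¬p5 ∧ ¬p1)) ∨ p4 ∨ p5   [double negation]
= ((¬p1 ∨ ¬p5 ∨ p1) ∧ ¬(¬p5 ∧ ¬p1)) ∨ p4 ∨ p5   [De Morgan]
= ((¬p1 ∨ ¬p5 ∨ p1) ∧ (¬¬p5 ∨ ¬¬p1)) ∨ p4 ∨ p5   [De Morgan]
= ((¬p1 ∨ ¬p5 ∨ p1) ∧ (p5 ∨ ¬¬p1)) ∨ p4 ∨ p5   [double negation]
= ((¬p1 ∨ ¬p5 ∨ p1) ∧ (p5 ∨ p1)) ∨ p4 ∨ p5   [double negation]
= (¬p1 ∨ ¬p5 ∨ p1 ∨ p4 ∨ p5) ∧ (p5 ∨ p1 ∨ p4 ∨ p5)   [distribute ∨ over ∧]
= p5 ∨ p1 ∨ p4   [simplify]

p5 ∨ p1 ∨ p4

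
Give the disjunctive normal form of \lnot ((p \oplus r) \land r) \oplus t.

\lnot ((p \oplus r) \land r) \oplus t
⇔ (\lnot ((p \oplus r) \land r) \land \lnot t) \lor (\lnot \lnot ((p \oplus r) \land r) \land t)   [expand \oplus]
⇔ (\lnot (((p \land \lnot r) \lor (\lnot p \land r)) \land r) \land \lnot t) \lor (\lnot \lnot ((p \oplus r) \land r) \land t)   [expand \oplus]
⇔ (\lnot (((p \land \lnot r) \lor (\lnot p \land r)) \land r) \land \lnot t) \lor (\lnot \lnot (((p \land \lnot r) \lor (\lnot p \land r)) \land r) \land t)   [expand \oplus]
⇔ ((\lnot ((p \land \lnot r) \lor (\lnot p \land r)) \lor \lnot r) \land \lnot t) \lor (\lnot \lnot (((p \land \lnot r) \lor (\lnot p \land r)) \land r) \land t)   [De Morgan]
⇔ (((\lnot (p \land \lnot r) \land \lnot (\lnot p \land r)) \lor \lnot r) \land \lnot t) \lor (\lnot \lnot (((p \land \lnot r) \lor (\lnot p \land r)) \land r) \land t)   [De Morgan]
⇔ ((((\lnot p \lor \lnot \lnot r) \land \lnot (\lnot p \land r)) \lor \lnot r) \land \lnot t) \lor (\lnot \lnot (((p \land \lnot r) \lor (\lnot p \land r)) \land r) \land t)   [De Morgan]
⇔ ((((\lnot p \lor r) \land \lnot (\lnot p \land r)) \lor \lnot r) \land \lnot t) \lor (\lnot \lnot (((p \land \lnot r) \lor (\lnot p \land r)) \land r) \land t)   [double negation]
⇔ ((((\lnot p \lor r) \land (\lnot \lnot p \lor \lnot r)) \lor \lnot r) \land \lnot t) \lor (\lnot \lnot (((p \land \lnot r) \lor (\lnot p \land r)) \land r) \land t)   [De Morgan]
⇔ ((((\lnot p \lor r) \land (p \lor \lnot r)) \lor \lnot r) \land \lnot t) \lor (\lnot \lnot (((p \land \lnot r) \lor (\lnot p \land r)) \land r) \land t)   [double negation]
⇔ ((((\lnot p \lor r) \land (p \lor \lnot r)) \lor \lnot r) \land \lnot t) \lor (((p \land \lnot r) \lor (\lnot p \land r)) \land r \land t)   [double negation]
⇔ (\lnot p \land p \land \lnot t) \lor (\lnot p \land \lnot r \land \lnot t) \lor (r \land p \land \lnot t) \lor (r \land \lnot r \land \lnot t) \lor (\lnot r \land \lnot t) \lor (p \land \lnot r \land r \land t) \lor (\lnot p \land r \land r \land t)   [distribute \land over \lor]
⇔ (r \land p \land \lnot t) \lor (\lnot r \land \lnot t) \lor (\lnot p \land r \land t)   [simplify]

(r \land p \land \lnot t) \lor (\lnot r \land \lnot t) \lor (\lnot p \land r \land t)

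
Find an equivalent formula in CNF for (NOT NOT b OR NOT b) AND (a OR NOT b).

a OR NOT b

(NOT NOT b OR NOT b) AND (a OR NOT b)
= (b OR NOT b) AND (a OR NOT b)
= a OR NOT b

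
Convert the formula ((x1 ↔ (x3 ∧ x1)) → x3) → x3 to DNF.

(¬x1 ∧ ¬x3) ∨ x3

((x1 ↔ (x3 ∧ x1)) → x3) → x3
≡ ¬((x1 ↔ (x3 ∧ x1)) → x3) ∨ x3   [eliminate →]
≡ ¬(¬(x1 ↔ (x3 ∧ x1)) ∨ x3) ∨ x3   [eliminate →]
≡ ¬(¬((x1 → (x3 ∧ x1)) ∧ ((x3 ∧ x1) → x1)) ∨ x3) ∨ x3   [eliminate ↔]
≡ ¬(¬((¬x1 ∨ (x3 ∧ x1)) ∧ ((x3 ∧ x1) → x1)) ∨ x3) ∨ x3   [eliminate →]
≡ ¬(¬((¬x1 ∨ (x3 ∧ x1)) ∧ (¬(x3 ∧ x1) ∨ x1)) ∨ x3) ∨ x3   [eliminate →]
≡ (¬¬((¬x1 ∨ (x3 ∧ x1)) ∧ (¬(x3 ∧ x1) ∨ x1)) ∧ ¬x3) ∨ x3   [De Morgan]
≡ ((¬x1 ∨ (x3 ∧ x1)) ∧ (¬(x3 ∧ x1) ∨ x1) ∧ ¬x3) ∨ x3   [double negation]
≡ ((¬x1 ∨ (x3 ∧ x1)) ∧ (¬x3 ∨ ¬x1 ∨ x1) ∧ ¬x3) ∨ x3   [De Morgan]
≡ (¬x1 ∧ ¬x3 ∧ ¬x3) ∨ (¬x1 ∧ ¬x1 ∧ ¬x3) ∨ (¬x1 ∧ x1 ∧ ¬x3) ∨ (x3 ∧ x1 ∧ ¬x3 ∧ ¬x3) ∨ (x3 ∧ x1 ∧ ¬x1 ∧ ¬x3) ∨ (x3 ∧ x1 ∧ x1 ∧ ¬x3) ∨ x3   [distribute ∧ over ∨]
≡ (¬x1 ∧ ¬x3) ∨ x3   [simplify]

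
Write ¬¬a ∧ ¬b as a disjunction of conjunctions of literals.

¬¬a ∧ ¬b
≡ a ∧ ¬b   [double negation]

a ∧ ¬b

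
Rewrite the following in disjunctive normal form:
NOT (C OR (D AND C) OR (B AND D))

NOT (C OR (D AND C) OR (B AND D))
= NOT C AND NOT (D AND C) AND NOT (B AND D)
= NOT C AND (NOT D OR NOT C) AND NOT (B AND D)
= NOT C AND (NOT D OR NOT C) AND (NOT B OR NOT D)
= (NOT C AND NOT D AND NOT B) OR (NOT C AND NOT D AND NOT D) OR (NOT C AND NOT C AND NOT B) OR (NOT C AND NOT C AND NOT D)
= (NOT C AND NOT D) OR (NOT C AND NOT B)

(NOT C AND NOT D) OR (NOT C AND NOT B)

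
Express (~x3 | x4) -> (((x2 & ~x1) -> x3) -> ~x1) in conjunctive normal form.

(~x3 | x4) -> (((x2 & ~x1) -> x3) -> ~x1)
≡ ~(~x3 | x4) | (((x2 & ~x1) -> x3) -> ~x1)   — eliminate ->
≡ ~(~x3 | x4) | ~((x2 & ~x1) -> x3) | ~x1   — eliminate ->
≡ ~(~x3 | x4) | ~(~(x2 & ~x1) | x3) | ~x1   — eliminate ->
≡ (~~x3 & ~x4) | ~(~(x2 & ~x1) | x3) | ~x1   — De Morgan
≡ (x3 & ~x4) | ~(~(x2 & ~x1) | x3) | ~x1   — double negation
≡ (x3 & ~x4) | (~~(x2 & ~x1) & ~x3) | ~x1   — De Morgan
≡ (x3 & ~x4) | (x2 & ~x1 & ~x3) | ~x1   — double negation
≡ (x3 | x2 | ~x1) & (x3 | ~x1 | ~x1) & (x3 | ~x3 | ~x1) & (~x4 | x2 | ~x1) & (~x4 | ~x1 | ~x1) & (~x4 | ~x3 | ~x1)   — distribute | over &
≡ (x3 | ~x1) & (~x4 | ~x1)   — simplify

(x3 | ~x1) & (~x4 | ~x1)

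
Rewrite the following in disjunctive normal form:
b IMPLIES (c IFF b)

b IMPLIES (c IFF b)
⇔ NOT b OR (c IFF b)
⇔ NOT b OR ((c IMPLIES b) AND (b IMPLIES c))
⇔ NOT b OR ((NOT c OR b) AND (b IMPLIES c))
⇔ NOT b OR ((NOT c OR b) AND (NOT b OR c))
⇔ NOT b OR (NOT c AND NOT b) OR (NOT c AND c) OR (b AND NOT b) OR (b AND c)
⇔ NOT b OR (b AND c)

NOT b OR (b AND c)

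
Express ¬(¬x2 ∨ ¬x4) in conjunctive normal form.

¬(¬x2 ∨ ¬x4)
= ¬¬x2 ∧ ¬¬x4   [De Morgan]
= x2 ∧ ¬¬x4   [double negation]
= x2 ∧ x4   [double negation]

x2 ∧ x4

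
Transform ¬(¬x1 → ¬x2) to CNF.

¬(¬x1 → ¬x2)
⇔ ¬(¬¬x1 ∨ ¬x2)   [eliminate →]
⇔ ¬¬¬x1 ∧ ¬¬x2   [De Morgan]
⇔ ¬x1 ∧ ¬¬x2   [double negation]
⇔ ¬x1 ∧ x2   [double negation]

¬x1 ∧ x2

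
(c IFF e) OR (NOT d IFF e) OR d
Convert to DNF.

(c IFF e) OR (NOT d IFF e) OR d
⇔ ((c IMPLIES e) AND (e IMPLIES c)) OR (NOT d IFF e) OR d   [eliminate IFF]
⇔ ((NOT c OR e) AND (e IMPLIES c)) OR (NOT d IFF e) OR d   [eliminate IMPLIES]
⇔ ((NOT c OR e) AND (NOT e OR c)) OR (NOT d IFF e) OR d   [eliminate IMPLIES]
⇔ ((NOT c OR e) AND (NOT e OR c)) OR ((NOT d IMPLIES e) AND (e IMPLIES NOT d)) OR d   [eliminate IFF]
⇔ ((NOT c OR e) AND (NOT e OR c)) OR ((NOT NOT d OR e) AND (e IMPLIES NOT d)) OR d   [eliminate IMPLIES]
⇔ ((NOT c OR e) AND (NOT e OR c)) OR ((NOT NOT d OR e) AND (NOT e OR NOT d)) OR d   [eliminate IMPLIES]
⇔ ((NOT c OR e) AND (NOT e OR c)) OR ((d OR e) AND (NOT e OR NOT d)) OR d   [double negation]
⇔ (NOT c AND NOT e) OR (NOT c AND c) OR (e AND NOT e) OR (e AND c) OR (d AND NOT e) OR (d AND NOT d) OR (e AND NOT e) OR (e AND NOT d) OR d   [distribute AND over OR]
⇔ (NOT c AND NOT e) OR (e AND c) OR (e AND NOT d) OR d   [simplify]

(NOT c AND NOT e) OR (e AND c) OR (e AND NOT d) OR d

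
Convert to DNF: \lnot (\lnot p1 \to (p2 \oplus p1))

\lnot p1 \land \lnot p2

\lnot (\lnot p1 \to (p2 \oplus p1))
⇔ \lnot (\lnot \lnot p1 \lor (p2 \oplus p1))
⇔ \lnot (\lnot \lnot p1 \lor (p2 \land \lnot p1) \lor (\lnot p2 \land p1))
⇔ \lnot \lnot \lnot p1 \land \lnot (p2 \land \lnot p1) \land \lnot (\lnot p2 \land p1)
⇔ \lnot p1 \land \lnot (p2 \land \lnot p1) \land \lnot (\lnot p2 \land p1)
⇔ \lnot p1 \land (\lnot p2 \lor \lnot \lnot p1) \land \lnot (\lnot p2 \land p1)
⇔ \lnot p1 \land (\lnot p2 \lor p1) \land \lnot (\lnot p2 \land p1)
⇔ \lnot p1 \land (\lnot p2 \lor p1) \land (\lnot \lnot p2 \lor \lnot p1)
⇔ \lnot p1 \land (\lnot p2 \lor p1) \land (p2 \lor \lnot p1)
⇔ (\lnot p1 \land \lnot p2 \land p2) \lor (\lnot p1 \land \lnot p2 \land \lnot p1) \lor (\lnot p1 \land p1 \land p2) \lor (\lnot p1 \land p1 \land \lnot p1)
⇔ \lnot p1 \land \lnot p2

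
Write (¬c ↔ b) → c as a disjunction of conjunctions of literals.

(¬c ↔ b) → c
⇔ ¬(¬c ↔ b) ∨ c
⇔ ¬((¬c → b) ∧ (b → ¬c)) ∨ c
⇔ ¬((¬¬c ∨ b) ∧ (b → ¬c)) ∨ c
⇔ ¬((¬¬c ∨ b) ∧ (¬b ∨ ¬c)) ∨ c
⇔ ¬(¬¬c ∨ b) ∨ ¬(¬b ∨ ¬c) ∨ c
⇔ (¬¬¬c ∧ ¬b) ∨ ¬(¬b ∨ ¬c) ∨ c
⇔ (¬c ∧ ¬b) ∨ ¬(¬b ∨ ¬c) ∨ c
⇔ (¬c ∧ ¬b) ∨ (¬¬b ∧ ¬¬c) ∨ c
⇔ (¬c ∧ ¬b) ∨ (b ∧ ¬¬c) ∨ c
⇔ (¬c ∧ ¬b) ∨ (b ∧ c) ∨ c
⇔ (¬c ∧ ¬b) ∨ c

(¬c ∧ ¬b) ∨ c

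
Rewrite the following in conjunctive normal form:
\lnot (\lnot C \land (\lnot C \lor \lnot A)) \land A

\lnot (\lnot C \land (\lnot C \lor \lnot A)) \land A
= (\lnot \lnot C \lor \lnot (\lnot C \lor \lnot A)) \land A   (De Morgan)
= (C \lor \lnot (\lnot C \lor \lnot A)) \land A   (double negation)
= (C \lor (\lnot \lnot C \land \lnot \lnot A)) \land A   (De Morgan)
= (C \lor (C \land \lnot \lnot A)) \land A   (double negation)
= (C \lor (C \land A)) \land A   (double negation)
= (C \lor C) \land (C \lor A) \land A   (distribute \lor over \land)
= C \land A   (simplify)

C \land A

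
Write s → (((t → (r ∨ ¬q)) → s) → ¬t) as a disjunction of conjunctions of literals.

s → (((t → (r ∨ ¬q)) → s) → ¬t)
= ¬s ∨ (((t → (r ∨ ¬q)) → s) → ¬t)
= ¬s ∨ ¬((t → (r ∨ ¬q)) → s) ∨ ¬t
= ¬s ∨ ¬(¬(t → (r ∨ ¬q)) ∨ s) ∨ ¬t
= ¬s ∨ ¬(¬(¬t ∨ r ∨ ¬q) ∨ s) ∨ ¬t
= ¬s ∨ (¬¬(¬t ∨ r ∨ ¬q) ∧ ¬s) ∨ ¬t
= ¬s ∨ ((¬t ∨ r ∨ ¬q) ∧ ¬s) ∨ ¬t
= ¬s ∨ (¬t ∧ ¬s) ∨ (r ∧ ¬s) ∨ (¬q ∧ ¬s) ∨ ¬t
= ¬s ∨ ¬t

¬s ∨ ¬t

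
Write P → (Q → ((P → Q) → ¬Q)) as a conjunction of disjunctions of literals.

P → (Q → ((P → Q) → ¬Q))
⇔ ¬P ∨ (Q → ((P → Q) → ¬Q))   [eliminate →]
⇔ ¬P ∨ ¬Q ∨ ((P → Q) → ¬Q)   [eliminate →]
⇔ ¬P ∨ ¬Q ∨ ¬(P → Q) ∨ ¬Q   [eliminate →]
⇔ ¬P ∨ ¬Q ∨ ¬(¬P ∨ Q) ∨ ¬Q   [eliminate →]
⇔ ¬P ∨ ¬Q ∨ (¬¬P ∧ ¬Q) ∨ ¬Q   [De Morgan]
⇔ ¬P ∨ ¬Q ∨ (P ∧ ¬Q) ∨ ¬Q   [double negation]
⇔ (¬P ∨ ¬Q ∨ P ∨ ¬Q) ∧ (¬P ∨ ¬Q ∨ ¬Q ∨ ¬Q)   [distribute ∨ over ∧]
⇔ ¬P ∨ ¬Q   [simplify]

¬P ∨ ¬Q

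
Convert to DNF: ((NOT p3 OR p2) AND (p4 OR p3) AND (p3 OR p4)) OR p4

(p2 AND p3) OR p4

((NOT p3 OR p2) AND (p4 OR p3) AND (p3 OR p4)) OR p4
≡ (NOT p3 AND p4 AND p3) OR (NOT p3 AND p4 AND p4) OR (NOT p3 AND p3 AND p3) OR (NOT p3 AND p3 AND p4) OR (p2 AND p4 AND p3) OR (p2 AND p4 AND p4) OR (p2 AND p3 AND p3) OR (p2 AND p3 AND p4) OR p4   — distribute AND over OR
≡ (p2 AND p3) OR p4   — simplify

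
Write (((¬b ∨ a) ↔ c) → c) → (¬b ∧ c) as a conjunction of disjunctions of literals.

(b ∨ c) ∧ (¬a ∨ c) ∧ (¬c ∨ ¬b)

(((¬b ∨ a) ↔ c) → c) → (¬b ∧ c)
≡ ¬(((¬b ∨ a) ↔ c) → c) ∨ (¬b ∧ c)   [eliminate →]
≡ ¬(¬((¬b ∨ a) ↔ c) ∨ c) ∨ (¬b ∧ c)   [eliminate →]
≡ ¬(¬(((¬b ∨ a) → c) ∧ (c → (¬b ∨ a))) ∨ c) ∨ (¬b ∧ c)   [eliminate ↔]
≡ ¬(¬((¬(¬b ∨ a) ∨ c) ∧ (c → (¬b ∨ a))) ∨ c) ∨ (¬b ∧ c)   [eliminate →]
≡ ¬(¬((¬(¬b ∨ a) ∨ c) ∧ (¬c ∨ ¬b ∨ a)) ∨ c) ∨ (¬b ∧ c)   [eliminate →]
≡ (¬¬((¬(¬b ∨ a) ∨ c) ∧ (¬c ∨ ¬b ∨ a)) ∧ ¬c) ∨ (¬b ∧ c)   [De Morgan]
≡ ((¬(¬b ∨ a) ∨ c) ∧ (¬c ∨ ¬b ∨ a) ∧ ¬c) ∨ (¬b ∧ c)   [double negation]
≡ (((¬¬b ∧ ¬a) ∨ c) ∧ (¬c ∨ ¬b ∨ a) ∧ ¬c) ∨ (¬b ∧ c)   [De Morgan]
≡ (((b ∧ ¬a) ∨ c) ∧ (¬c ∨ ¬b ∨ a) ∧ ¬c) ∨ (¬b ∧ c)   [double negation]
≡ (b ∨ c ∨ ¬b) ∧ (b ∨ c ∨ c) ∧ (¬a ∨ c ∨ ¬b) ∧ (¬a ∨ c ∨ c) ∧ (¬c ∨ ¬b ∨ a ∨ ¬b) ∧ (¬c ∨ ¬b ∨ a ∨ c) ∧ (¬c ∨ ¬b) ∧ (¬c ∨ c)   [distribute ∨ over ∧]
≡ (b ∨ c) ∧ (¬a ∨ c) ∧ (¬c ∨ ¬b)   [simplify]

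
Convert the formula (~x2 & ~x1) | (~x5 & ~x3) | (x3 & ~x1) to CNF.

(~x2 | ~x5 | x3) & (~x1 | ~x5) & (~x1 | ~x3)

(~x2 & ~x1) | (~x5 & ~x3) | (x3 & ~x1)
≡ (~x2 | ~x5 | x3) & (~x2 | ~x5 | ~x1) & (~x2 | ~x3 | x3) & (~x2 | ~x3 | ~x1) & (~x1 | ~x5 | x3) & (~x1 | ~x5 | ~x1) & (~x1 | ~x3 | x3) & (~x1 | ~x3 | ~x1)   [distribute | over &]
≡ (~x2 | ~x5 | x3) & (~x1 | ~x5) & (~x1 | ~x3)   [simplify]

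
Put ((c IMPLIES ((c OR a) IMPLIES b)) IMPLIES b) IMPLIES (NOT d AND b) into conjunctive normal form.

((c IMPLIES ((c OR a) IMPLIES b)) IMPLIES b) IMPLIES (NOT d AND b)
≡ NOT ((c IMPLIES ((c OR a) IMPLIES b)) IMPLIES b) OR (NOT d AND b)   (eliminate IMPLIES)
≡ NOT (NOT (c IMPLIES ((c OR a) IMPLIES b)) OR b) OR (NOT d AND b)   (eliminate IMPLIES)
≡ NOT (NOT (NOT c OR ((c OR a) IMPLIES b)) OR b) OR (NOT d AND b)   (eliminate IMPLIES)
≡ NOT (NOT (NOT c OR NOT (c OR a) OR b) OR b) OR (NOT d AND b)   (eliminate IMPLIES)
≡ (NOT NOT (NOT c OR NOT (c OR a) OR b) AND NOT b) OR (NOT d AND b)   (De Morgan)
≡ ((NOT c OR NOT (c OR a) OR b) AND NOT b) OR (NOT d AND b)   (double negation)
≡ ((NOT c OR (NOT c AND NOT a) OR b) AND NOT b) OR (NOT d AND b)   (De Morgan)
≡ (NOT c OR NOT c OR b OR NOT d) AND (NOT c OR NOT c OR b OR b) AND (NOT c OR NOT a OR b OR NOT d) AND (NOT c OR NOT a OR b OR b) AND (NOT b OR NOT d) AND (NOT b OR b)   (distribute OR over AND)
≡ (NOT c OR b) AND (NOT b OR NOT d)   (simplify)

(NOT c OR b) AND (NOT b OR NOT d)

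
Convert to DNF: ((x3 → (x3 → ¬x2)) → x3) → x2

¬x3 ∨ x2

((x3 → (x3 → ¬x2)) → x3) → x2
≡ ¬((x3 → (x3 → ¬x2)) → x3) ∨ x2   [eliminate →]
≡ ¬(¬(x3 → (x3 → ¬x2)) ∨ x3) ∨ x2   [eliminate →]
≡ ¬(¬(¬x3 ∨ (x3 → ¬x2)) ∨ x3) ∨ x2   [eliminate →]
≡ ¬(¬(¬x3 ∨ ¬x3 ∨ ¬x2) ∨ x3) ∨ x2   [eliminate →]
≡ (¬¬(¬x3 ∨ ¬x3 ∨ ¬x2) ∧ ¬x3) ∨ x2   [De Morgan]
≡ ((¬x3 ∨ ¬x3 ∨ ¬x2) ∧ ¬x3) ∨ x2   [double negation]
≡ (¬x3 ∧ ¬x3) ∨ (¬x3 ∧ ¬x3) ∨ (¬x2 ∧ ¬x3) ∨ x2   [distribute ∧ over ∨]
≡ ¬x3 ∨ x2   [simplify]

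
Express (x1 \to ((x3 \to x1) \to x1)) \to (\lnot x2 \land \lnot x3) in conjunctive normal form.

(x1 \lor \lnot x2) \land (x1 \lor \lnot x3) \land (\lnot x1 \lor \lnot x2) \land (\lnot x1 \lor \lnot x3)

(x1 \to ((x3 \to x1) \to x1)) \to (\lnot x2 \land \lnot x3)
≡ \lnot (x1 \to ((x3 \to x1) \to x1)) \lor (\lnot x2 \land \lnot x3)   [eliminate \to]
≡ \lnot (\lnot x1 \lor ((x3 \to x1) \to x1)) \lor (\lnot x2 \land \lnot x3)   [eliminate \to]
≡ \lnot (\lnot x1 \lor \lnot (x3 \to x1) \lor x1) \lor (\lnot x2 \land \lnot x3)   [eliminate \to]
≡ \lnot (\lnot x1 \lor \lnot (\lnot x3 \lor x1) \lor x1) \lor (\lnot x2 \land \lnot x3)   [eliminate \to]
≡ (\lnot \lnot x1 \land \lnot \lnot (\lnot x3 \lor x1) \land \lnot x1) \lor (\lnot x2 \land \lnot x3)   [De Morgan]
≡ (x1 \land \lnot \lnot (\lnot x3 \lor x1) \land \lnot x1) \lor (\lnot x2 \land \lnot x3)   [double negation]
≡ (x1 \land (\lnot x3 \lor x1) \land \lnot x1) \lor (\lnot x2 \land \lnot x3)   [double negation]
≡ (x1 \lor \lnot x2) \land (x1 \lor \lnot x3) \land (\lnot x3 \lor x1 \lor \lnot x2) \land (\lnot x3 \lor x1 \lor \lnot x3) \land (\lnot x1 \lor \lnot x2) \land (\lnot x1 \lor \lnot x3)   [distribute \lor over \land]
≡ (x1 \lor \lnot x2) \land (x1 \lor \lnot x3) \land (\lnot x1 \lor \lnot x2) \land (\lnot x1 \lor \lnot x3)   [simplify]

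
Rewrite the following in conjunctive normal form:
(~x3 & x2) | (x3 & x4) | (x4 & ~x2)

(~x3 | x4) & (x2 | x4)

(~x3 & x2) | (x3 & x4) | (x4 & ~x2)
≡ (~x3 | x3 | x4) & (~x3 | x3 | ~x2) & (~x3 | x4 | x4) & (~x3 | x4 | ~x2) & (x2 | x3 | x4) & (x2 | x3 | ~x2) & (x2 | x4 | x4) & (x2 | x4 | ~x2)   (distribute | over &)
≡ (~x3 | x4) & (x2 | x4)   (simplify)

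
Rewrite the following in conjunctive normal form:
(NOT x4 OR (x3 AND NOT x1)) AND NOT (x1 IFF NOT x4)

(NOT x4 OR x3) AND (NOT x4 OR NOT x1) AND (x1 OR NOT x4) AND (x4 OR NOT x1)

(NOT x4 OR (x3 AND NOT x1)) AND NOT (x1 IFF NOT x4)
≡ (NOT x4 OR (x3 AND NOT x1)) AND NOT ((x1 IMPLIES NOT x4) AND (NOT x4 IMPLIES x1))   — eliminate IFF
≡ (NOT x4 OR (x3 AND NOT x1)) AND NOT ((NOT x1 OR NOT x4) AND (NOT x4 IMPLIES x1))   — eliminate IMPLIES
≡ (NOT x4 OR (x3 AND NOT x1)) AND NOT ((NOT x1 OR NOT x4) AND (NOT NOT x4 OR x1))   — eliminate IMPLIES
≡ (NOT x4 OR (x3 AND NOT x1)) AND (NOT (NOT x1 OR NOT x4) OR NOT (NOT NOT x4 OR x1))   — De Morgan
≡ (NOT x4 OR (x3 AND NOT x1)) AND ((NOT NOT x1 AND NOT NOT x4) OR NOT (NOT NOT x4 OR x1))   — De Morgan
≡ (NOT x4 OR (x3 AND NOT x1)) AND ((x1 AND NOT NOT x4) OR NOT (NOT NOT x4 OR x1))   — double negation
≡ (NOT x4 OR (x3 AND NOT x1)) AND ((x1 AND x4) OR NOT (NOT NOT x4 OR x1))   — double negation
≡ (NOT x4 OR (x3 AND NOT x1)) AND ((x1 AND x4) OR (NOT NOT NOT x4 AND NOT x1))   — De Morgan
≡ (NOT x4 OR (x3 AND NOT x1)) AND ((x1 AND x4) OR (NOT x4 AND NOT x1))   — double negation
≡ (NOT x4 OR x3) AND (NOT x4 OR NOT x1) AND (x1 OR NOT x4) AND (x1 OR NOT x1) AND (x4 OR NOT x4) AND (x4 OR NOT x1)   — distribute OR over AND
≡ (NOT x4 OR x3) AND (NOT x4 OR NOT x1) AND (x1 OR NOT x4) AND (x4 OR NOT x1)   — simplify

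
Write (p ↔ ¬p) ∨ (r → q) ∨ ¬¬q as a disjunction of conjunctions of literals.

¬r ∨ q

(p ↔ ¬p) ∨ (r → q) ∨ ¬¬q
≡ ((p → ¬p) ∧ (¬p → p)) ∨ (r → q) ∨ ¬¬q   [eliminate ↔]
≡ ((¬p ∨ ¬p) ∧ (¬p → p)) ∨ (r → q) ∨ ¬¬q   [eliminate →]
≡ ((¬p ∨ ¬p) ∧ (¬¬p ∨ p)) ∨ (r → q) ∨ ¬¬q   [eliminate →]
≡ ((¬p ∨ ¬p) ∧ (¬¬p ∨ p)) ∨ ¬r ∨ q ∨ ¬¬q   [eliminate →]
≡ ((¬p ∨ ¬p) ∧ (p ∨ p)) ∨ ¬r ∨ q ∨ ¬¬q   [double negation]
≡ ((¬p ∨ ¬p) ∧ (p ∨ p)) ∨ ¬r ∨ q ∨ q   [double negation]
≡ (¬p ∧ p) ∨ (¬p ∧ p) ∨ (¬p ∧ p) ∨ (¬p ∧ p) ∨ ¬r ∨ q ∨ q   [distribute ∧ over ∨]
≡ ¬r ∨ q   [simplify]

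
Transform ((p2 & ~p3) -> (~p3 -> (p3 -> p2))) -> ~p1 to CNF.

(p2 | ~p1) & (~p3 | ~p1) & (p3 | ~p1) & (~p2 | ~p1)

((p2 & ~p3) -> (~p3 -> (p3 -> p2))) -> ~p1
≡ ~((p2 & ~p3) -> (~p3 -> (p3 -> p2))) | ~p1   [eliminate ->]
≡ ~(~(p2 & ~p3) | (~p3 -> (p3 -> p2))) | ~p1   [eliminate ->]
≡ ~(~(p2 & ~p3) | ~~p3 | (p3 -> p2)) | ~p1   [eliminate ->]
≡ ~(~(p2 & ~p3) | ~~p3 | ~p3 | p2) | ~p1   [eliminate ->]
≡ (~~(p2 & ~p3) & ~~~p3 & ~~p3 & ~p2) | ~p1   [De Morgan]
≡ (p2 & ~p3 & ~~~p3 & ~~p3 & ~p2) | ~p1   [double negation]
≡ (p2 & ~p3 & ~p3 & ~~p3 & ~p2) | ~p1   [double negation]
≡ (p2 & ~p3 & ~p3 & p3 & ~p2) | ~p1   [double negation]
≡ (p2 | ~p1) & (~p3 | ~p1) & (~p3 | ~p1) & (p3 | ~p1) & (~p2 | ~p1)   [distribute | over &]
≡ (p2 | ~p1) & (~p3 | ~p1) & (p3 | ~p1) & (~p2 | ~p1)   [simplify]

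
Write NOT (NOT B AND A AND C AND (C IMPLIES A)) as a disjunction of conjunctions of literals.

NOT (NOT B AND A AND C AND (C IMPLIES A))
= NOT (NOT B AND A AND C AND (NOT C OR A))   [eliminate IMPLIES]
= NOT NOT B OR NOT A OR NOT C OR NOT (NOT C OR A)   [De Morgan]
= B OR NOT A OR NOT C OR NOT (NOT C OR A)   [double negation]
= B OR NOT A OR NOT C OR (NOT NOT C AND NOT A)   [De Morgan]
= B OR NOT A OR NOT C OR (C AND NOT A)   [double negation]
= B OR NOT A OR NOT C   [simplify]

B OR NOT A OR NOT C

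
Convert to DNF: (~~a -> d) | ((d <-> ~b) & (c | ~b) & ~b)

~a | d

(~~a -> d) | ((d <-> ~b) & (c | ~b) & ~b)
≡ ~~~a | d | ((d <-> ~b) & (c | ~b) & ~b)   (eliminate ->)
≡ ~~~a | d | ((d -> ~b) & (~b -> d) & (c | ~b) & ~b)   (eliminate <->)
≡ ~~~a | d | ((~d | ~b) & (~b -> d) & (c | ~b) & ~b)   (eliminate ->)
≡ ~~~a | d | ((~d | ~b) & (~~b | d) & (c | ~b) & ~b)   (eliminate ->)
≡ ~a | d | ((~d | ~b) & (~~b | d) & (c | ~b) & ~b)   (double negation)
≡ ~a | d | ((~d | ~b) & (b | d) & (c | ~b) & ~b)   (double negation)
≡ ~a | d | (~d & b & c & ~b) | (~d & b & ~b & ~b) | (~d & d & c & ~b) | (~d & d & ~b & ~b) | (~b & b & c & ~b) | (~b & b & ~b & ~b) | (~b & d & c & ~b) | (~b & d & ~b & ~b)   (distribute & over |)
≡ ~a | d   (simplify)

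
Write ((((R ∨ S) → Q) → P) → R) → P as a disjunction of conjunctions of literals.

(S ∧ ¬Q ∧ ¬R) ∨ P

((((R ∨ S) → Q) → P) → R) → P
≡ ¬((((R ∨ S) → Q) → P) → R) ∨ P   — eliminate →
≡ ¬(¬(((R ∨ S) → Q) → P) ∨ R) ∨ P   — eliminate →
≡ ¬(¬(¬((R ∨ S) → Q) ∨ P) ∨ R) ∨ P   — eliminate →
≡ ¬(¬(¬(¬(R ∨ S) ∨ Q) ∨ P) ∨ R) ∨ P   — eliminate →
≡ (¬¬(¬(¬(R ∨ S) ∨ Q) ∨ P) ∧ ¬R) ∨ P   — De Morgan
≡ ((¬(¬(R ∨ S) ∨ Q) ∨ P) ∧ ¬R) ∨ P   — double negation
≡ (((¬¬(R ∨ S) ∧ ¬Q) ∨ P) ∧ ¬R) ∨ P   — De Morgan
≡ ((((R ∨ S) ∧ ¬Q) ∨ P) ∧ ¬R) ∨ P   — double negation
≡ (R ∧ ¬Q ∧ ¬R) ∨ (S ∧ ¬Q ∧ ¬R) ∨ (P ∧ ¬R) ∨ P   — distribute ∧ over ∨
≡ (S ∧ ¬Q ∧ ¬R) ∨ P   — simplify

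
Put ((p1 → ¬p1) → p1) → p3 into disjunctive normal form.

((p1 → ¬p1) → p1) → p3
⇔ ¬((p1 → ¬p1) → p1) ∨ p3
⇔ ¬(¬(p1 → ¬p1) ∨ p1) ∨ p3
⇔ ¬(¬(¬p1 ∨ ¬p1) ∨ p1) ∨ p3
⇔ (¬¬(¬p1 ∨ ¬p1) ∧ ¬p1) ∨ p3
⇔ ((¬p1 ∨ ¬p1) ∧ ¬p1) ∨ p3
⇔ (¬p1 ∧ ¬p1) ∨ (¬p1 ∧ ¬p1) ∨ p3
⇔ ¬p1 ∨ p3

¬p1 ∨ p3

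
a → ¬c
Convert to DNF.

¬a ∨ ¬c

a → ¬c
≡ ¬a ∨ ¬c   [eliminate →]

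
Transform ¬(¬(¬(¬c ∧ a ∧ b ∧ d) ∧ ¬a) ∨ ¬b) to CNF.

¬(¬(¬(¬c ∧ a ∧ b ∧ d) ∧ ¬a) ∨ ¬b)
⇔ ¬¬(¬(¬c ∧ a ∧ b ∧ d) ∧ ¬a) ∧ ¬¬b   (De Morgan)
⇔ ¬(¬c ∧ a ∧ b ∧ d) ∧ ¬a ∧ ¬¬b   (double negation)
⇔ (¬¬c ∨ ¬a ∨ ¬b ∨ ¬d) ∧ ¬a ∧ ¬¬b   (De Morgan)
⇔ (c ∨ ¬a ∨ ¬b ∨ ¬d) ∧ ¬a ∧ ¬¬b   (double negation)
⇔ (c ∨ ¬a ∨ ¬b ∨ ¬d) ∧ ¬a ∧ b   (double negation)
⇔ ¬a ∧ b   (simplify)

¬a ∧ b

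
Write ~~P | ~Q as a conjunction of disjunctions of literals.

P | ~Q

~~P | ~Q
≡ P | ~Q   (double negation)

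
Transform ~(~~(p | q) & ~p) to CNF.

~(~~(p | q) & ~p)
≡ ~~~(p | q) | ~~p
≡ ~(p | q) | ~~p
≡ (~p & ~q) | ~~p
≡ (~p & ~q) | p
≡ (~p | p) & (~q | p)
≡ ~q | p

~q | p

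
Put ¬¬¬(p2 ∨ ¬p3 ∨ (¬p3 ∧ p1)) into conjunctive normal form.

¬p2 ∧ p3

¬¬¬(p2 ∨ ¬p3 ∨ (¬p3 ∧ p1))
= ¬(p2 ∨ ¬p3 ∨ (¬p3 ∧ p1))   — double negation
= ¬p2 ∧ ¬¬p3 ∧ ¬(¬p3 ∧ p1)   — De Morgan
= ¬p2 ∧ p3 ∧ ¬(¬p3 ∧ p1)   — double negation
= ¬p2 ∧ p3 ∧ (¬¬p3 ∨ ¬p1)   — De Morgan
= ¬p2 ∧ p3 ∧ (p3 ∨ ¬p1)   — double negation
= ¬p2 ∧ p3   — simplify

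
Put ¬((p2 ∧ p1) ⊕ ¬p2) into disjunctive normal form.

¬((p2 ∧ p1) ⊕ ¬p2)
≡ ¬((p2 ∧ p1 ∧ ¬¬p2) ∨ (¬(p2 ∧ p1) ∧ ¬p2))   (expand ⊕)
≡ ¬(p2 ∧ p1 ∧ ¬¬p2) ∧ ¬(¬(p2 ∧ p1) ∧ ¬p2)   (De Morgan)
≡ (¬p2 ∨ ¬p1 ∨ ¬¬¬p2) ∧ ¬(¬(p2 ∧ p1) ∧ ¬p2)   (De Morgan)
≡ (¬p2 ∨ ¬p1 ∨ ¬p2) ∧ ¬(¬(p2 ∧ p1) ∧ ¬p2)   (double negation)
≡ (¬p2 ∨ ¬p1 ∨ ¬p2) ∧ (¬¬(p2 ∧ p1) ∨ ¬¬p2)   (De Morgan)
≡ (¬p2 ∨ ¬p1 ∨ ¬p2) ∧ ((p2 ∧ p1) ∨ ¬¬p2)   (double negation)
≡ (¬p2 ∨ ¬p1 ∨ ¬p2) ∧ ((p2 ∧ p1) ∨ p2)   (double negation)
≡ (¬p2 ∧ p2 ∧ p1) ∨ (¬p2 ∧ p2) ∨ (¬p1 ∧ p2 ∧ p1) ∨ (¬p1 ∧ p2) ∨ (¬p2 ∧ p2 ∧ p1) ∨ (¬p2 ∧ p2)   (distribute ∧ over ∨)
≡ ¬p1 ∧ p2   (simplify)

¬p1 ∧ p2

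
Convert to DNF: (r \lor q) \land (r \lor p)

r \lor (q \land p)

(r \lor q) \land (r \lor p)
= (r \land r) \lor (r \land p) \lor (q \land r) \lor (q \land p)
= r \lor (q \land p)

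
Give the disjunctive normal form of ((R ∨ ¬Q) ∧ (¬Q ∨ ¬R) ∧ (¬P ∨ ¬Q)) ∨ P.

((R ∨ ¬Q) ∧ (¬Q ∨ ¬R) ∧ (¬P ∨ ¬Q)) ∨ P
≡ (R ∧ ¬Q ∧ ¬P) ∨ (R ∧ ¬Q ∧ ¬Q) ∨ (R ∧ ¬R ∧ ¬P) ∨ (R ∧ ¬R ∧ ¬Q) ∨ (¬Q ∧ ¬Q ∧ ¬P) ∨ (¬Q ∧ ¬Q ∧ ¬Q) ∨ (¬Q ∧ ¬R ∧ ¬P) ∨ (¬Q ∧ ¬R ∧ ¬Q) ∨ P   [distribute ∧ over ∨]
≡ ¬Q ∨ P   [simplify]

¬Q ∨ P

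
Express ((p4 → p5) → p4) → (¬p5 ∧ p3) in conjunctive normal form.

(¬p4 ∨ ¬p5) ∧ (¬p4 ∨ p3)

((p4 → p5) → p4) → (¬p5 ∧ p3)
≡ ¬((p4 → p5) → p4) ∨ (¬p5 ∧ p3)   — eliminate →
≡ ¬(¬(p4 → p5) ∨ p4) ∨ (¬p5 ∧ p3)   — eliminate →
≡ ¬(¬(¬p4 ∨ p5) ∨ p4) ∨ (¬p5 ∧ p3)   — eliminate →
≡ (¬¬(¬p4 ∨ p5) ∧ ¬p4) ∨ (¬p5 ∧ p3)   — De Morgan
≡ ((¬p4 ∨ p5) ∧ ¬p4) ∨ (¬p5 ∧ p3)   — double negation
≡ (¬p4 ∨ p5 ∨ ¬p5) ∧ (¬p4 ∨ p5 ∨ p3) ∧ (¬p4 ∨ ¬p5) ∧ (¬p4 ∨ p3)   — distribute ∨ over ∧
≡ (¬p4 ∨ ¬p5) ∧ (¬p4 ∨ p3)   — simplify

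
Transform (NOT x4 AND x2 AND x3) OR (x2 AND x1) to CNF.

(NOT x4 AND x2 AND x3) OR (x2 AND x1)
≡ (NOT x4 OR x2) AND (NOT x4 OR x1) AND (x2 OR x2) AND (x2 OR x1) AND (x3 OR x2) AND (x3 OR x1)   [distribute OR over AND]
≡ (NOT x4 OR x1) AND x2 AND (x3 OR x1)   [simplify]

(NOT x4 OR x1) AND x2 AND (x3 OR x1)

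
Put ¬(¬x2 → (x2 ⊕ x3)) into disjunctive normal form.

¬x2 ∧ ¬x3

¬(¬x2 → (x2 ⊕ x3))
= ¬(¬¬x2 ∨ (x2 ⊕ x3))   — eliminate →
= ¬(¬¬x2 ∨ (x2 ∧ ¬x3) ∨ (¬x2 ∧ x3))   — expand ⊕
= ¬¬¬x2 ∧ ¬(x2 ∧ ¬x3) ∧ ¬(¬x2 ∧ x3)   — De Morgan
= ¬x2 ∧ ¬(x2 ∧ ¬x3) ∧ ¬(¬x2 ∧ x3)   — double negation
= ¬x2 ∧ (¬x2 ∨ ¬¬x3) ∧ ¬(¬x2 ∧ x3)   — De Morgan
= ¬x2 ∧ (¬x2 ∨ x3) ∧ ¬(¬x2 ∧ x3)   — double negation
= ¬x2 ∧ (¬x2 ∨ x3) ∧ (¬¬x2 ∨ ¬x3)   — De Morgan
= ¬x2 ∧ (¬x2 ∨ x3) ∧ (x2 ∨ ¬x3)   — double negation
= (¬x2 ∧ ¬x2 ∧ x2) ∨ (¬x2 ∧ ¬x2 ∧ ¬x3) ∨ (¬x2 ∧ x3 ∧ x2) ∨ (¬x2 ∧ x3 ∧ ¬x3)   — distribute ∧ over ∨
= ¬x2 ∧ ¬x3   — simplify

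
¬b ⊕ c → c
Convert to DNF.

b ∧ ¬c ∨ c

¬b ⊕ c → c
≡ ¬(¬b ⊕ c) ∨ c   (eliminate →)
≡ ¬(¬b ∧ ¬c ∨ ¬¬b ∧ c) ∨ c   (expand ⊕)
≡ ¬(¬b ∧ ¬c) ∧ ¬(¬¬b ∧ c) ∨ c   (De Morgan)
≡ (¬¬b ∨ ¬¬c) ∧ ¬(¬¬b ∧ c) ∨ c   (De Morgan)
≡ (b ∨ ¬¬c) ∧ ¬(¬¬b ∧ c) ∨ c   (double negation)
≡ (b ∨ c) ∧ ¬(¬¬b ∧ c) ∨ c   (double negation)
≡ (b ∨ c) ∧ (¬¬¬b ∨ ¬c) ∨ c   (De Morgan)
≡ (b ∨ c) ∧ (¬b ∨ ¬c) ∨ c   (double negation)
≡ b ∧ ¬b ∨ b ∧ ¬c ∨ c ∧ ¬b ∨ c ∧ ¬c ∨ c   (distribute ∧ over ∨)
≡ b ∧ ¬c ∨ c   (simplify)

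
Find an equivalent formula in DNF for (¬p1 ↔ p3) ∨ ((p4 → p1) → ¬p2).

(¬p1 ↔ p3) ∨ ((p4 → p1) → ¬p2)
≡ ((¬p1 → p3) ∧ (p3 → ¬p1)) ∨ ((p4 → p1) → ¬p2)   — eliminate ↔
≡ ((¬¬p1 ∨ p3) ∧ (p3 → ¬p1)) ∨ ((p4 → p1) → ¬p2)   — eliminate →
≡ ((¬¬p1 ∨ p3) ∧ (¬p3 ∨ ¬p1)) ∨ ((p4 → p1) → ¬p2)   — eliminate →
≡ ((¬¬p1 ∨ p3) ∧ (¬p3 ∨ ¬p1)) ∨ ¬(p4 → p1) ∨ ¬p2   — eliminate →
≡ ((¬¬p1 ∨ p3) ∧ (¬p3 ∨ ¬p1)) ∨ ¬(¬p4 ∨ p1) ∨ ¬p2   — eliminate →
≡ ((p1 ∨ p3) ∧ (¬p3 ∨ ¬p1)) ∨ ¬(¬p4 ∨ p1) ∨ ¬p2   — double negation
≡ ((p1 ∨ p3) ∧ (¬p3 ∨ ¬p1)) ∨ (¬¬p4 ∧ ¬p1) ∨ ¬p2   — De Morgan
≡ ((p1 ∨ p3) ∧ (¬p3 ∨ ¬p1)) ∨ (p4 ∧ ¬p1) ∨ ¬p2   — double negation
≡ (p1 ∧ ¬p3) ∨ (p1 ∧ ¬p1) ∨ (p3 ∧ ¬p3) ∨ (p3 ∧ ¬p1) ∨ (p4 ∧ ¬p1) ∨ ¬p2   — distribute ∧ over ∨
≡ (p1 ∧ ¬p3) ∨ (p3 ∧ ¬p1) ∨ (p4 ∧ ¬p1) ∨ ¬p2   — simplify

(p1 ∧ ¬p3) ∨ (p3 ∧ ¬p1) ∨ (p4 ∧ ¬p1) ∨ ¬p2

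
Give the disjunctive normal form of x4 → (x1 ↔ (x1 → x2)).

x4 → (x1 ↔ (x1 → x2))
≡ ¬x4 ∨ (x1 ↔ (x1 → x2))   [eliminate →]
≡ ¬x4 ∨ ((x1 → (x1 → x2)) ∧ ((x1 → x2) → x1))   [eliminate ↔]
≡ ¬x4 ∨ ((¬x1 ∨ (x1 → x2)) ∧ ((x1 → x2) → x1))   [eliminate →]
≡ ¬x4 ∨ ((¬x1 ∨ ¬x1 ∨ x2) ∧ ((x1 → x2) → x1))   [eliminate →]
≡ ¬x4 ∨ ((¬x1 ∨ ¬x1 ∨ x2) ∧ (¬(x1 → x2) ∨ x1))   [eliminate →]
≡ ¬x4 ∨ ((¬x1 ∨ ¬x1 ∨ x2) ∧ (¬(¬x1 ∨ x2) ∨ x1))   [eliminate →]
≡ ¬x4 ∨ ((¬x1 ∨ ¬x1 ∨ x2) ∧ ((¬¬x1 ∧ ¬x2) ∨ x1))   [De Morgan]
≡ ¬x4 ∨ ((¬x1 ∨ ¬x1 ∨ x2) ∧ ((x1 ∧ ¬x2) ∨ x1))   [double negation]
≡ ¬x4 ∨ (¬x1 ∧ x1 ∧ ¬x2) ∨ (¬x1 ∧ x1) ∨ (¬x1 ∧ x1 ∧ ¬x2) ∨ (¬x1 ∧ x1) ∨ (x2 ∧ x1 ∧ ¬x2) ∨ (x2 ∧ x1)   [distribute ∧ over ∨]
≡ ¬x4 ∨ (x2 ∧ x1)   [simplify]

¬x4 ∨ (x2 ∧ x1)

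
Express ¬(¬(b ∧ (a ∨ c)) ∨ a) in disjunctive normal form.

¬(¬(b ∧ (a ∨ c)) ∨ a)
≡ ¬¬(b ∧ (a ∨ c)) ∧ ¬a   — De Morgan
≡ b ∧ (a ∨ c) ∧ ¬a   — double negation
≡ b ∧ a ∧ ¬a ∨ b ∧ c ∧ ¬a   — distribute ∧ over ∨
≡ b ∧ c ∧ ¬a   — simplify

b ∧ c ∧ ¬a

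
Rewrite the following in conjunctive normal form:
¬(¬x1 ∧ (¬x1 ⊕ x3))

¬(¬x1 ∧ (¬x1 ⊕ x3))
= ¬(¬x1 ∧ (¬x1 ∨ x3) ∧ ¬(¬x1 ∧ x3))   (expand ⊕)
= ¬¬x1 ∨ ¬(¬x1 ∨ x3) ∨ ¬¬(¬x1 ∧ x3)   (De Morgan)
= x1 ∨ ¬(¬x1 ∨ x3) ∨ ¬¬(¬x1 ∧ x3)   (double negation)
= x1 ∨ (¬¬x1 ∧ ¬x3) ∨ ¬¬(¬x1 ∧ x3)   (De Morgan)
= x1 ∨ (x1 ∧ ¬x3) ∨ ¬¬(¬x1 ∧ x3)   (double negation)
= x1 ∨ (x1 ∧ ¬x3) ∨ (¬x1 ∧ x3)   (double negation)
= (x1 ∨ x1 ∨ ¬x1) ∧ (x1 ∨ x1 ∨ x3) ∧ (x1 ∨ ¬x3 ∨ ¬x1) ∧ (x1 ∨ ¬x3 ∨ x3)   (distribute ∨ over ∧)
= x1 ∨ x3   (simplify)

x1 ∨ x3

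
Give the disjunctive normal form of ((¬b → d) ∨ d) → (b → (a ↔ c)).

¬b ∨ (¬a ∧ ¬c) ∨ (c ∧ a)

((¬b → d) ∨ d) → (b → (a ↔ c))
= ¬((¬b → d) ∨ d) ∨ (b → (a ↔ c))   (eliminate →)
= ¬(¬¬b ∨ d ∨ d) ∨ (b → (a ↔ c))   (eliminate →)
= ¬(¬¬b ∨ d ∨ d) ∨ ¬b ∨ (a ↔ c)   (eliminate →)
= ¬(¬¬b ∨ d ∨ d) ∨ ¬b ∨ ((a → c) ∧ (c → a))   (eliminate ↔)
= ¬(¬¬b ∨ d ∨ d) ∨ ¬b ∨ ((¬a ∨ c) ∧ (c → a))   (eliminate →)
= ¬(¬¬b ∨ d ∨ d) ∨ ¬b ∨ ((¬a ∨ c) ∧ (¬c ∨ a))   (eliminate →)
= (¬¬¬b ∧ ¬d ∧ ¬d) ∨ ¬b ∨ ((¬a ∨ c) ∧ (¬c ∨ a))   (De Morgan)
= (¬b ∧ ¬d ∧ ¬d) ∨ ¬b ∨ ((¬a ∨ c) ∧ (¬c ∨ a))   (double negation)
= (¬b ∧ ¬d ∧ ¬d) ∨ ¬b ∨ (¬a ∧ ¬c) ∨ (¬a ∧ a) ∨ (c ∧ ¬c) ∨ (c ∧ a)   (distribute ∧ over ∨)
= ¬b ∨ (¬a ∧ ¬c) ∨ (c ∧ a)   (simplify)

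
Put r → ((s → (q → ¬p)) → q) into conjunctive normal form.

¬r ∨ q

r → ((s → (q → ¬p)) → q)
≡ ¬r ∨ ((s → (q → ¬p)) → q)
≡ ¬r ∨ ¬(s → (q → ¬p)) ∨ q
≡ ¬r ∨ ¬(¬s ∨ (q → ¬p)) ∨ q
≡ ¬r ∨ ¬(¬s ∨ ¬q ∨ ¬p) ∨ q
≡ ¬r ∨ (¬¬s ∧ ¬¬q ∧ ¬¬p) ∨ q
≡ ¬r ∨ (s ∧ ¬¬q ∧ ¬¬p) ∨ q
≡ ¬r ∨ (s ∧ q ∧ ¬¬p) ∨ q
≡ ¬r ∨ (s ∧ q ∧ p) ∨ q
≡ (¬r ∨ s ∨ q) ∧ (¬r ∨ q ∨ q) ∧ (¬r ∨ p ∨ q)
≡ ¬r ∨ q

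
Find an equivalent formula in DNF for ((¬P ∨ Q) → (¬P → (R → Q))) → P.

((¬P ∨ Q) → (¬P → (R → Q))) → P
= ¬((¬P ∨ Q) → (¬P → (R → Q))) ∨ P
= ¬(¬(¬P ∨ Q) ∨ (¬P → (R → Q))) ∨ P
= ¬(¬(¬P ∨ Q) ∨ ¬¬P ∨ (R → Q)) ∨ P
= ¬(¬(¬P ∨ Q) ∨ ¬¬P ∨ ¬R ∨ Q) ∨ P
= (¬¬(¬P ∨ Q) ∧ ¬¬¬P ∧ ¬¬R ∧ ¬Q) ∨ P
= ((¬P ∨ Q) ∧ ¬¬¬P ∧ ¬¬R ∧ ¬Q) ∨ P
= ((¬P ∨ Q) ∧ ¬P ∧ ¬¬R ∧ ¬Q) ∨ P
= ((¬P ∨ Q) ∧ ¬P ∧ R ∧ ¬Q) ∨ P
= (¬P ∧ ¬P ∧ R ∧ ¬Q) ∨ (Q ∧ ¬P ∧ R ∧ ¬Q) ∨ P
= (¬P ∧ R ∧ ¬Q) ∨ P

(¬P ∧ R ∧ ¬Q) ∨ P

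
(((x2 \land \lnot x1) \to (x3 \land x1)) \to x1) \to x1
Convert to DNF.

(\lnot x2 \land \lnot x1) \lor x1

(((x2 \land \lnot x1) \to (x3 \land x1)) \to x1) \to x1
≡ \lnot (((x2 \land \lnot x1) \to (x3 \land x1)) \to x1) \lor x1   (eliminate \to)
≡ \lnot (\lnot ((x2 \land \lnot x1) \to (x3 \land x1)) \lor x1) \lor x1   (eliminate \to)
≡ \lnot (\lnot (\lnot (x2 \land \lnot x1) \lor (x3 \land x1)) \lor x1) \lor x1   (eliminate \to)
≡ (\lnot \lnot (\lnot (x2 \land \lnot x1) \lor (x3 \land x1)) \land \lnot x1) \lor x1   (De Morgan)
≡ ((\lnot (x2 \land \lnot x1) \lor (x3 \land x1)) \land \lnot x1) \lor x1   (double negation)
≡ ((\lnot x2 \lor \lnot \lnot x1 \lor (x3 \land x1)) \land \lnot x1) \lor x1   (De Morgan)
≡ ((\lnot x2 \lor x1 \lor (x3 \land x1)) \land \lnot x1) \lor x1   (double negation)
≡ (\lnot x2 \land \lnot x1) \lor (x1 \land \lnot x1) \lor (x3 \land x1 \land \lnot x1) \lor x1   (distribute \land over \lor)
≡ (\lnot x2 \land \lnot x1) \lor x1   (simplify)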